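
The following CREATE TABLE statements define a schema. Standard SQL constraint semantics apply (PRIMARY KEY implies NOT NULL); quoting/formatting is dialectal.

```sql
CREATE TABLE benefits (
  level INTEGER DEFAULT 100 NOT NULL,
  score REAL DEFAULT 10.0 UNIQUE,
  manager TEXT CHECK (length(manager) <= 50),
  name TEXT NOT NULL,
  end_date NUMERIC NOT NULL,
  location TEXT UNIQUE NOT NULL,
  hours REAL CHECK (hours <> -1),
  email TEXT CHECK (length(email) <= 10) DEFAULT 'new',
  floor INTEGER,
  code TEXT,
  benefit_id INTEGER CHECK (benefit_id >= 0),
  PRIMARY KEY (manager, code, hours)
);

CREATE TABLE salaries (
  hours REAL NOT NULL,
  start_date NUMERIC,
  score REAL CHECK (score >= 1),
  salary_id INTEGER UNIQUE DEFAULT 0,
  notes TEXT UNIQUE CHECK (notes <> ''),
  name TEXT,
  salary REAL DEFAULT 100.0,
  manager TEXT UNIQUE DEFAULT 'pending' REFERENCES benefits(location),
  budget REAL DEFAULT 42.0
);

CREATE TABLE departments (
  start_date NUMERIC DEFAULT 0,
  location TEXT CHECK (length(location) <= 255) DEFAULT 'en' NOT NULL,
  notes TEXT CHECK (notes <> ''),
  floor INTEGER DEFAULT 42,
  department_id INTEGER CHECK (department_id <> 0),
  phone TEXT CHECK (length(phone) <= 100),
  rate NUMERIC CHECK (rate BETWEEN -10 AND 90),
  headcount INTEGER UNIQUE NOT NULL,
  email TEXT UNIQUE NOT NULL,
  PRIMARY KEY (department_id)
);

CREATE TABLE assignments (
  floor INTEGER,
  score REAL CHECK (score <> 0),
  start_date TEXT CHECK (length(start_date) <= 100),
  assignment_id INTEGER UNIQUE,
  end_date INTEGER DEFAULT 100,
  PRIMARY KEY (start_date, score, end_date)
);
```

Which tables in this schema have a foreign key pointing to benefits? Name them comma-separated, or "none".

salaries

- salaries.manager references benefits(location).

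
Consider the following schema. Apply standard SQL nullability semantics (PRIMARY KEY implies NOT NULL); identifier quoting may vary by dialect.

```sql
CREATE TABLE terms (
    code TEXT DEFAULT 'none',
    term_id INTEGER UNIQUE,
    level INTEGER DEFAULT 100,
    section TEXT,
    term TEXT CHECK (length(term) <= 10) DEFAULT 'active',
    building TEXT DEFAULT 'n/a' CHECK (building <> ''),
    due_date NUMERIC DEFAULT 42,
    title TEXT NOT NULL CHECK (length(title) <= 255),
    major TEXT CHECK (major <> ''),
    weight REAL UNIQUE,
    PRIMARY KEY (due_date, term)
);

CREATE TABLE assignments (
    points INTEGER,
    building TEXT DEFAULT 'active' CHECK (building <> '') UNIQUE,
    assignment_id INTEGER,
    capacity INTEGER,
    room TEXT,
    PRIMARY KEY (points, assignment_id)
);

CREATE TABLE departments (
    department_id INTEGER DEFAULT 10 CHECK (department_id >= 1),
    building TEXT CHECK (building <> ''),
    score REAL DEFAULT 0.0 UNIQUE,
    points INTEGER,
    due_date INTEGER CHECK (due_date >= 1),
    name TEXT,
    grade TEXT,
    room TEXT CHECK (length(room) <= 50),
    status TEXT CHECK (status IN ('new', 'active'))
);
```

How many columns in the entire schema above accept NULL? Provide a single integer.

terms: 7 nullable (code, term_id, level, section, building, major, weight — PK (due_date, term) and explicit NOT NULL columns excluded).
assignments: 3 nullable (building, capacity, room — PK (points, assignment_id) and explicit NOT NULL columns excluded).
departments: 9 nullable (department_id, building, score, points, due_date, name, grade, room, status — PK none and explicit NOT NULL columns excluded).
Total: 7 + 3 + 9 = 19.

19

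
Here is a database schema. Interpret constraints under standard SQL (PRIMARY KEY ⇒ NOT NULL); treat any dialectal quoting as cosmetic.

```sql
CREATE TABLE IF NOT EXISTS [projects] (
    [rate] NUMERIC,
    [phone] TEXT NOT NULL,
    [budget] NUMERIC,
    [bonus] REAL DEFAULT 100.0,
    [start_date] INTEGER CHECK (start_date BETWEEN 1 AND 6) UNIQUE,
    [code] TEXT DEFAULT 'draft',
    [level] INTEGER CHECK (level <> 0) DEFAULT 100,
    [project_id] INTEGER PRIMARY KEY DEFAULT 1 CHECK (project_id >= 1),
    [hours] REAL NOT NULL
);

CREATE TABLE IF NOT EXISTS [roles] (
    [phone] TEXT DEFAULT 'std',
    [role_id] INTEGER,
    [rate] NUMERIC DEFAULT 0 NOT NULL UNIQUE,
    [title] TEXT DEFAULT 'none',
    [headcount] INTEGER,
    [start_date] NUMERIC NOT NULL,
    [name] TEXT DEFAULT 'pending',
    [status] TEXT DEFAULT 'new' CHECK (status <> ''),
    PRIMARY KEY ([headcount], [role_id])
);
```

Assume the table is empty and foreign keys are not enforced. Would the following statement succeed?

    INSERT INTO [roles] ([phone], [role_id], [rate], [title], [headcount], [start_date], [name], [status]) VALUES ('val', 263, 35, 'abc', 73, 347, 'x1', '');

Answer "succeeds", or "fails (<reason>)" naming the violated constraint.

The value '' for status violates CHECK (status <> '').

fails (CHECK on status)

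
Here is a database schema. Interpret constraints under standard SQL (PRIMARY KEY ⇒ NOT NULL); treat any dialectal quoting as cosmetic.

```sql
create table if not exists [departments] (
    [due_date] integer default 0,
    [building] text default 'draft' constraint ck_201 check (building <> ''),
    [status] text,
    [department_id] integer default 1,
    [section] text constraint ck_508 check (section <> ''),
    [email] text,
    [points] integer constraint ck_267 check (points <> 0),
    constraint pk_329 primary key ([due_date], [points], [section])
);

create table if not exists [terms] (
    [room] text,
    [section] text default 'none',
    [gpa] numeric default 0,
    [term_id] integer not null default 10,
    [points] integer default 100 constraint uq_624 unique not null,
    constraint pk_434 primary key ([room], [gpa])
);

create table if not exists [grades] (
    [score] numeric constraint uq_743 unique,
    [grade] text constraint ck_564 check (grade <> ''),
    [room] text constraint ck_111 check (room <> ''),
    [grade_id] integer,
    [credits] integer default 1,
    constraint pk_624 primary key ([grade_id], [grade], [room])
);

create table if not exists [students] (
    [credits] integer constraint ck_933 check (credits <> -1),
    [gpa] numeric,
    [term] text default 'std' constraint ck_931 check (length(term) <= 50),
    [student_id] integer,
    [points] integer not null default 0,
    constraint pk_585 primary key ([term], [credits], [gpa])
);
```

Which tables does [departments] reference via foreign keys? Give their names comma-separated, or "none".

No column in departments has a REFERENCES clause.

none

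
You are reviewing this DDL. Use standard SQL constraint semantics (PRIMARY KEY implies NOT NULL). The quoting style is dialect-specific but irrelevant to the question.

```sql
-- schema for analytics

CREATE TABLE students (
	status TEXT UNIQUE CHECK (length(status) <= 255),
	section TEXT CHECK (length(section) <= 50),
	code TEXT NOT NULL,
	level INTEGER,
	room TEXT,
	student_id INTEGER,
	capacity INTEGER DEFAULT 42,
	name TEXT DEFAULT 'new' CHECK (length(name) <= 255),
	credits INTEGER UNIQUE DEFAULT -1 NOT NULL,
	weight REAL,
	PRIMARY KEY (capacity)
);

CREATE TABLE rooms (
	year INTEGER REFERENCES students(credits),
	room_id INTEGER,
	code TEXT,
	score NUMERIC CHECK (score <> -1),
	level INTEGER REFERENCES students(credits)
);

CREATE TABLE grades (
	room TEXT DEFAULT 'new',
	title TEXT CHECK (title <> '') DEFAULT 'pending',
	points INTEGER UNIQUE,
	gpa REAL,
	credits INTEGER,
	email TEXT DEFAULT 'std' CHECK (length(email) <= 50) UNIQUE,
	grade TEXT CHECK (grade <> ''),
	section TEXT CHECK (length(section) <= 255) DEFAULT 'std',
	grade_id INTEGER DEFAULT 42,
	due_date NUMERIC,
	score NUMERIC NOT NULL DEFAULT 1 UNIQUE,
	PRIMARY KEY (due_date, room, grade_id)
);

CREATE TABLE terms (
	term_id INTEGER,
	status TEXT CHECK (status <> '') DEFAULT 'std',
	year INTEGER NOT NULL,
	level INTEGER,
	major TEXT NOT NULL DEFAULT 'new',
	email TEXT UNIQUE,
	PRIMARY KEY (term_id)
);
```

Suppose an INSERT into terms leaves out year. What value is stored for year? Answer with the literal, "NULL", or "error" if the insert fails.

year has no DEFAULT clause.
Omitting it would insert NULL, but it is declared NOT NULL, so the INSERT fails.

error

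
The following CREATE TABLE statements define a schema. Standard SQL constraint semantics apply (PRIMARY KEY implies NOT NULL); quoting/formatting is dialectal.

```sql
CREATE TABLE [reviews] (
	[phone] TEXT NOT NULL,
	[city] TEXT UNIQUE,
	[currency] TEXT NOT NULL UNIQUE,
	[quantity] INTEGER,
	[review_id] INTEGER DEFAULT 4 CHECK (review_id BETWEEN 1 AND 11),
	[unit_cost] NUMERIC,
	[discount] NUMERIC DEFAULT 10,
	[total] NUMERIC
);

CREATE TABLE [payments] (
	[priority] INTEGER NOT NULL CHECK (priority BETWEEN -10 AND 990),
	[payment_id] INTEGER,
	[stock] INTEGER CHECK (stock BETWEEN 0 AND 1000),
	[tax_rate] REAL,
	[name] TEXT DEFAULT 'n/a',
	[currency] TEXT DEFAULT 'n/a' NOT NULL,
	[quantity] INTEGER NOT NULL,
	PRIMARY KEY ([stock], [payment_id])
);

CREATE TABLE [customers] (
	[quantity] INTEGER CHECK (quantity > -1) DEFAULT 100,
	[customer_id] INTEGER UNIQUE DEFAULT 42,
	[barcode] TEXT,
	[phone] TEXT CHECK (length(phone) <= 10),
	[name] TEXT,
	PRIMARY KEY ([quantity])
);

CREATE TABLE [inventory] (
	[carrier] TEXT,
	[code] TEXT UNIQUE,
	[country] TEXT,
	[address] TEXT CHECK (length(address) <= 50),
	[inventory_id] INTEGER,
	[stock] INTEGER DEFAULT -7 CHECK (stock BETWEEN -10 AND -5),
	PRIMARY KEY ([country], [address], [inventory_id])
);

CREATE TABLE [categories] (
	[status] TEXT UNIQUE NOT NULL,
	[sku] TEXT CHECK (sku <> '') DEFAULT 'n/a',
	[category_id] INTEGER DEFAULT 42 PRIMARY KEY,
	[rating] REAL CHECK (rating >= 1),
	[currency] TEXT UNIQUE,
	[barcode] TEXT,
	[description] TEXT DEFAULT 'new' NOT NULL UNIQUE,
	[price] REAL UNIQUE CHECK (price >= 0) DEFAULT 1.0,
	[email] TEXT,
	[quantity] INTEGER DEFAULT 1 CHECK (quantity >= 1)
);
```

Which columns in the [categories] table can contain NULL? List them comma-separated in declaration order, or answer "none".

sku, rating, currency, barcode, price, email, quantity

- status: declared NOT NULL → not nullable.
- sku: CHECK does not forbid NULL (a CHECK constraint passes when its expression is NULL) → nullable.
- category_id: part of the PRIMARY KEY, which implies NOT NULL → not nullable.
- rating: CHECK does not forbid NULL (a CHECK constraint passes when its expression is NULL) → nullable.
- currency: UNIQUE does not imply NOT NULL → nullable.
- barcode: no NOT NULL constraint applies → nullable.
- description: declared NOT NULL → not nullable.
- price: CHECK does not forbid NULL (a CHECK constraint passes when its expression is NULL) → nullable.
- email: no NOT NULL constraint applies → nullable.
- quantity: CHECK does not forbid NULL (a CHECK constraint passes when its expression is NULL) → nullable.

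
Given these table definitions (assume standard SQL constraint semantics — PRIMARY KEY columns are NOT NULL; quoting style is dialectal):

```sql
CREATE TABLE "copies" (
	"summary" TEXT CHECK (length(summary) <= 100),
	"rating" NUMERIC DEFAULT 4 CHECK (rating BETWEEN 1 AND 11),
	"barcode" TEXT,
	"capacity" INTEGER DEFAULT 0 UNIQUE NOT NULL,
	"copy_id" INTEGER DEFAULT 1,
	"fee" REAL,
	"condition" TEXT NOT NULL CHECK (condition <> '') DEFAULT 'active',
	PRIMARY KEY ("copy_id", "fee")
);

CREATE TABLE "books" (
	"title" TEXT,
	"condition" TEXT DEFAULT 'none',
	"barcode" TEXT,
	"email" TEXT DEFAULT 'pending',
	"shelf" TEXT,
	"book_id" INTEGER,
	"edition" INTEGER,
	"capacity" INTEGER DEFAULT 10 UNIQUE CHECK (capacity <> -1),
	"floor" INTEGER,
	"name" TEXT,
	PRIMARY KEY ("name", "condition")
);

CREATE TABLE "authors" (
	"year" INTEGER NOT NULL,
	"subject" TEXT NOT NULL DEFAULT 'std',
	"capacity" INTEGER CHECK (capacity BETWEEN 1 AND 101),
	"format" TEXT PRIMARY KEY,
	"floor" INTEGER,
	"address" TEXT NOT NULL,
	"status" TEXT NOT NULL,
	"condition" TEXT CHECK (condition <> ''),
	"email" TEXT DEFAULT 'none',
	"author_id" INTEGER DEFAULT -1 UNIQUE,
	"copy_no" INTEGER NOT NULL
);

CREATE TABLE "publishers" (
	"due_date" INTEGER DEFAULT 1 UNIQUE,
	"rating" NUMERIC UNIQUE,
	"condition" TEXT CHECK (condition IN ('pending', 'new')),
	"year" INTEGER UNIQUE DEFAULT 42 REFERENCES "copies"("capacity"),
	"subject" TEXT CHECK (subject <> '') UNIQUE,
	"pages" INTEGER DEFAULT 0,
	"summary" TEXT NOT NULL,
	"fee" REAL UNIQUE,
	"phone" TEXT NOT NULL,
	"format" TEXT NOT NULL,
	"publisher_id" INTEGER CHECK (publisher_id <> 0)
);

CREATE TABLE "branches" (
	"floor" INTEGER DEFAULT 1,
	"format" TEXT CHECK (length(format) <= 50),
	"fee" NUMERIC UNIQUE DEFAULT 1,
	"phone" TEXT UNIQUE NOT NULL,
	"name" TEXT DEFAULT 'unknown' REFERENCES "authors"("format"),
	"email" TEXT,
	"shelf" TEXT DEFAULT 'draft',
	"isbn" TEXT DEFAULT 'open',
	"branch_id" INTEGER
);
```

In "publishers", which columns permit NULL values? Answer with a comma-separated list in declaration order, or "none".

- due_date: UNIQUE does not imply NOT NULL → nullable.
- rating: UNIQUE does not imply NOT NULL → nullable.
- condition: CHECK does not forbid NULL (a CHECK constraint passes when its expression is NULL) → nullable.
- year: a foreign key column may be NULL unless separately constrained → nullable.
- subject: CHECK does not forbid NULL (a CHECK constraint passes when its expression is NULL) → nullable.
- pages: DEFAULT only fills an omitted column; an explicit NULL is still allowed → nullable.
- summary: declared NOT NULL → not nullable.
- fee: UNIQUE does not imply NOT NULL → nullable.
- phone: declared NOT NULL → not nullable.
- format: declared NOT NULL → not nullable.
- publisher_id: CHECK does not forbid NULL (a CHECK constraint passes when its expression is NULL) → nullable.

due_date, rating, condition, year, subject, pages, fee, publisher_id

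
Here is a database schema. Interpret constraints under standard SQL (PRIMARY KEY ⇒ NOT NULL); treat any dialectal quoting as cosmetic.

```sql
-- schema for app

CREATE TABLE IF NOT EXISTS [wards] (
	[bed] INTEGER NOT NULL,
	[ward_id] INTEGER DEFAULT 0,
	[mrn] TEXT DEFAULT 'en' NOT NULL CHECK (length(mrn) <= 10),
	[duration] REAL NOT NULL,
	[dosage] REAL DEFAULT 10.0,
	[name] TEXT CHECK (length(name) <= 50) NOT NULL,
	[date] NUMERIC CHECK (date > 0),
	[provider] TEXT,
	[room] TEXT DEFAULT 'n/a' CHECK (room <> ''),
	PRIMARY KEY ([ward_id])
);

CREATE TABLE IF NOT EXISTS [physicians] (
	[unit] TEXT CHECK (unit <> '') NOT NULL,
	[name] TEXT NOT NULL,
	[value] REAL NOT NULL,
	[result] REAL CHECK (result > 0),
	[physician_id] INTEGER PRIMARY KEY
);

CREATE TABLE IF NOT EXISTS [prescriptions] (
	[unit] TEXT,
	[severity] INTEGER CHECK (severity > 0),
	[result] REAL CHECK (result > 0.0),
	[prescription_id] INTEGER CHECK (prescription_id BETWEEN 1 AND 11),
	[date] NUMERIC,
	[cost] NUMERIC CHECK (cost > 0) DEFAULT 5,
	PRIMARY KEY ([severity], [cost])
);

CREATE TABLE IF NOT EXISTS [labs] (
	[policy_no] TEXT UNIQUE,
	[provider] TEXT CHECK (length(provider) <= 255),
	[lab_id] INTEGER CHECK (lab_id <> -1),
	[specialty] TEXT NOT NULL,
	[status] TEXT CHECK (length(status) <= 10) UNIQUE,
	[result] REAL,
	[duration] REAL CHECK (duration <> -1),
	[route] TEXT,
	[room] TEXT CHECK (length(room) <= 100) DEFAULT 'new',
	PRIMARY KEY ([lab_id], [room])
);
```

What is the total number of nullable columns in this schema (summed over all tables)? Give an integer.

wards: 4 nullable (dosage, date, provider, room — PK (ward_id) and explicit NOT NULL columns excluded).
physicians: 1 nullable (result — PK (physician_id) and explicit NOT NULL columns excluded).
prescriptions: 4 nullable (unit, result, prescription_id, date — PK (severity, cost) and explicit NOT NULL columns excluded).
labs: 6 nullable (policy_no, provider, status, result, duration, route — PK (lab_id, room) and explicit NOT NULL columns excluded).
Total: 4 + 1 + 4 + 6 = 15.

15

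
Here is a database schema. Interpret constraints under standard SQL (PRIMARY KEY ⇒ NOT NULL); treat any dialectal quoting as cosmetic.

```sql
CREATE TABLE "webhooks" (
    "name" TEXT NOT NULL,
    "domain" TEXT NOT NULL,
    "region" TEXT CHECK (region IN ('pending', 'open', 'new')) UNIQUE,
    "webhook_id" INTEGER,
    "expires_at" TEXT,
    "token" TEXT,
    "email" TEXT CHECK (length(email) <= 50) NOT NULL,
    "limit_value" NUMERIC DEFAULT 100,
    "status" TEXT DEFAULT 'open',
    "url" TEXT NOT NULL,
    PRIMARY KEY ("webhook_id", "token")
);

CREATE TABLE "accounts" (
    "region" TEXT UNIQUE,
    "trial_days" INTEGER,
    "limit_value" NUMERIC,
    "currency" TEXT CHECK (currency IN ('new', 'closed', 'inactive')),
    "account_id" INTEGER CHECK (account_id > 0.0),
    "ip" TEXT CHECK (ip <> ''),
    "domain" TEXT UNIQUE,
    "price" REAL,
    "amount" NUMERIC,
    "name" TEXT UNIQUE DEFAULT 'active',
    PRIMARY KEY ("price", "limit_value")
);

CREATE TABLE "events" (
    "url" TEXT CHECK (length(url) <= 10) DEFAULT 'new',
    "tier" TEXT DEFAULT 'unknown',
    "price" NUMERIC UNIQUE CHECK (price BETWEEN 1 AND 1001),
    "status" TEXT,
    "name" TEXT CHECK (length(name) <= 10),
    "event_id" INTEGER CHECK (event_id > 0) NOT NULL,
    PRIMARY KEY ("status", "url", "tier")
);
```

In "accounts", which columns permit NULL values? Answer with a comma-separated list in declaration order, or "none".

- region: UNIQUE does not imply NOT NULL → nullable.
- trial_days: no NOT NULL constraint applies → nullable.
- limit_value: part of the PRIMARY KEY, which implies NOT NULL → not nullable.
- currency: CHECK does not forbid NULL (a CHECK constraint passes when its expression is NULL) → nullable.
- account_id: CHECK does not forbid NULL (a CHECK constraint passes when its expression is NULL) → nullable.
- ip: CHECK does not forbid NULL (a CHECK constraint passes when its expression is NULL) → nullable.
- domain: UNIQUE does not imply NOT NULL → nullable.
- price: part of the PRIMARY KEY, which implies NOT NULL → not nullable.
- amount: no NOT NULL constraint applies → nullable.
- name: UNIQUE does not imply NOT NULL → nullable.

region, trial_days, currency, account_id, ip, domain, amount, name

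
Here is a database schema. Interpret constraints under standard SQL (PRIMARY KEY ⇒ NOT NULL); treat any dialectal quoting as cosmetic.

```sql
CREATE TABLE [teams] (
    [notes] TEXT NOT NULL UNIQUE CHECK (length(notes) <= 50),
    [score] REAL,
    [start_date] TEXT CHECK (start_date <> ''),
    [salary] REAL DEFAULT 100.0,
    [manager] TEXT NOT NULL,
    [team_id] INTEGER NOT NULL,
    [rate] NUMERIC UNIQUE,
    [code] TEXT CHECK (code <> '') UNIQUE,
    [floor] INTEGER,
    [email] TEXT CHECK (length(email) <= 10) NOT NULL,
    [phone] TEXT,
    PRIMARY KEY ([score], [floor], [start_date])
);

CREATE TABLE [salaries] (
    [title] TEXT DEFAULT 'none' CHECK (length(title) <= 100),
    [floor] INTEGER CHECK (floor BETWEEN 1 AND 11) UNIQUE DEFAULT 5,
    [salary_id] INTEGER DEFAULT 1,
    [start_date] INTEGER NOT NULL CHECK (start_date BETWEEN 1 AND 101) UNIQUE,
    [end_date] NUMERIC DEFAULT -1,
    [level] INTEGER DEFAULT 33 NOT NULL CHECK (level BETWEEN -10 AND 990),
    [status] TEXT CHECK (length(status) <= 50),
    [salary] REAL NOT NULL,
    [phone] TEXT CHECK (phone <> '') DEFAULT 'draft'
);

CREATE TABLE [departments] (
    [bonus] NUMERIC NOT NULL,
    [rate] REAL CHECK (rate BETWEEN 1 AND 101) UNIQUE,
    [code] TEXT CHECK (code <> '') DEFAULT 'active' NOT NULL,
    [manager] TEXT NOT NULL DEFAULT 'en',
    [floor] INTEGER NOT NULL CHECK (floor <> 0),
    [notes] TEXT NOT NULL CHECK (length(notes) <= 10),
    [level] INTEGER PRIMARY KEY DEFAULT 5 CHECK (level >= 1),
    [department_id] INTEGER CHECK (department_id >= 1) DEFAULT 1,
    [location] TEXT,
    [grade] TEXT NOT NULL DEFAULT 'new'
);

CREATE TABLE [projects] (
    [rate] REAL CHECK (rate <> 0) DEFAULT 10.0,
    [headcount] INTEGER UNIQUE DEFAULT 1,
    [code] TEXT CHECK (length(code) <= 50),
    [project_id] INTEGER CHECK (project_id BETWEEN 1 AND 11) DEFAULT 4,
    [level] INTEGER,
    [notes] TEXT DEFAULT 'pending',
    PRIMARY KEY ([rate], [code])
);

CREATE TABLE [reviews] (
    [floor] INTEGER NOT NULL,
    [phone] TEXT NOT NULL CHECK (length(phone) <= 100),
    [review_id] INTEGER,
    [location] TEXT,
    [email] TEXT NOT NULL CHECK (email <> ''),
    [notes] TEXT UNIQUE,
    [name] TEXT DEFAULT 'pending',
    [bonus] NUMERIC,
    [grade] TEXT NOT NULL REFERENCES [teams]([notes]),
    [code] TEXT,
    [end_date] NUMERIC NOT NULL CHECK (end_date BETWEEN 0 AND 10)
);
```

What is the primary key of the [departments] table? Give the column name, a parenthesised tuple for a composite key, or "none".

level is declared PRIMARY KEY inline on the column.

level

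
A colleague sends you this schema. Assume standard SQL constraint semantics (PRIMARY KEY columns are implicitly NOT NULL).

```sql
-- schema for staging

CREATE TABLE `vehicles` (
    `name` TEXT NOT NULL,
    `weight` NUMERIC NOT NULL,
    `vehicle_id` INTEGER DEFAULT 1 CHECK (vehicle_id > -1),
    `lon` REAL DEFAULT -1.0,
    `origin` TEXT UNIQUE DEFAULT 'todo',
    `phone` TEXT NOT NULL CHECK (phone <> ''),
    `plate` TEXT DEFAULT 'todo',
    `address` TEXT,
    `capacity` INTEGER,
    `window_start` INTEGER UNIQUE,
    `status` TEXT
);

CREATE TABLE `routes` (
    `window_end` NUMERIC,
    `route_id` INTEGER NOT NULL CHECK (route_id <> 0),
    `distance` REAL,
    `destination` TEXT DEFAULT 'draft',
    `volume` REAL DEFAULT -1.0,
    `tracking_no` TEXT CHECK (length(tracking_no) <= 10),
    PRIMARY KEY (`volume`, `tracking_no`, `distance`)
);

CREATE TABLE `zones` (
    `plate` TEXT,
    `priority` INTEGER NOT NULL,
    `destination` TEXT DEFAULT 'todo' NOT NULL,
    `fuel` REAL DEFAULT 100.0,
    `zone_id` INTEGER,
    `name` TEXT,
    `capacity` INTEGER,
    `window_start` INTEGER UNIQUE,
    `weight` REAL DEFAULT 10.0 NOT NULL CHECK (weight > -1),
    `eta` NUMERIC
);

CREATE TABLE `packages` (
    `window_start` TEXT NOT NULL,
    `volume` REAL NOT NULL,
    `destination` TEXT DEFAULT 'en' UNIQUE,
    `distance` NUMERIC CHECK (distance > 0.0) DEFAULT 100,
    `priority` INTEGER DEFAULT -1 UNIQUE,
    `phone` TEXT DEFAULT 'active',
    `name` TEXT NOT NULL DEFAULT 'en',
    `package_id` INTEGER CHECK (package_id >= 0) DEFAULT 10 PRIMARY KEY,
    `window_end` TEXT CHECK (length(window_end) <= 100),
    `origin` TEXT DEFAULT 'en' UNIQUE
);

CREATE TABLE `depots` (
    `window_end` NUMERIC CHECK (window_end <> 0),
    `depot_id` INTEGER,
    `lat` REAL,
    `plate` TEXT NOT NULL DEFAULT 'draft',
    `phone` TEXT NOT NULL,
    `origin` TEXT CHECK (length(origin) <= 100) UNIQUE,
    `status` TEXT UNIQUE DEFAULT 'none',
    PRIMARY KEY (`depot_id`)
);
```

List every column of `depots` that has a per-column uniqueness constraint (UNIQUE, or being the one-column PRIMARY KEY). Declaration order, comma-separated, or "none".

depot_id, origin, status

- window_end: no UNIQUE or single-column PK constraint.
- depot_id: single-column PRIMARY KEY → unique.
- lat: no UNIQUE or single-column PK constraint.
- plate: no UNIQUE or single-column PK constraint.
- phone: no UNIQUE or single-column PK constraint.
- origin: declared UNIQUE → unique.
- status: declared UNIQUE → unique.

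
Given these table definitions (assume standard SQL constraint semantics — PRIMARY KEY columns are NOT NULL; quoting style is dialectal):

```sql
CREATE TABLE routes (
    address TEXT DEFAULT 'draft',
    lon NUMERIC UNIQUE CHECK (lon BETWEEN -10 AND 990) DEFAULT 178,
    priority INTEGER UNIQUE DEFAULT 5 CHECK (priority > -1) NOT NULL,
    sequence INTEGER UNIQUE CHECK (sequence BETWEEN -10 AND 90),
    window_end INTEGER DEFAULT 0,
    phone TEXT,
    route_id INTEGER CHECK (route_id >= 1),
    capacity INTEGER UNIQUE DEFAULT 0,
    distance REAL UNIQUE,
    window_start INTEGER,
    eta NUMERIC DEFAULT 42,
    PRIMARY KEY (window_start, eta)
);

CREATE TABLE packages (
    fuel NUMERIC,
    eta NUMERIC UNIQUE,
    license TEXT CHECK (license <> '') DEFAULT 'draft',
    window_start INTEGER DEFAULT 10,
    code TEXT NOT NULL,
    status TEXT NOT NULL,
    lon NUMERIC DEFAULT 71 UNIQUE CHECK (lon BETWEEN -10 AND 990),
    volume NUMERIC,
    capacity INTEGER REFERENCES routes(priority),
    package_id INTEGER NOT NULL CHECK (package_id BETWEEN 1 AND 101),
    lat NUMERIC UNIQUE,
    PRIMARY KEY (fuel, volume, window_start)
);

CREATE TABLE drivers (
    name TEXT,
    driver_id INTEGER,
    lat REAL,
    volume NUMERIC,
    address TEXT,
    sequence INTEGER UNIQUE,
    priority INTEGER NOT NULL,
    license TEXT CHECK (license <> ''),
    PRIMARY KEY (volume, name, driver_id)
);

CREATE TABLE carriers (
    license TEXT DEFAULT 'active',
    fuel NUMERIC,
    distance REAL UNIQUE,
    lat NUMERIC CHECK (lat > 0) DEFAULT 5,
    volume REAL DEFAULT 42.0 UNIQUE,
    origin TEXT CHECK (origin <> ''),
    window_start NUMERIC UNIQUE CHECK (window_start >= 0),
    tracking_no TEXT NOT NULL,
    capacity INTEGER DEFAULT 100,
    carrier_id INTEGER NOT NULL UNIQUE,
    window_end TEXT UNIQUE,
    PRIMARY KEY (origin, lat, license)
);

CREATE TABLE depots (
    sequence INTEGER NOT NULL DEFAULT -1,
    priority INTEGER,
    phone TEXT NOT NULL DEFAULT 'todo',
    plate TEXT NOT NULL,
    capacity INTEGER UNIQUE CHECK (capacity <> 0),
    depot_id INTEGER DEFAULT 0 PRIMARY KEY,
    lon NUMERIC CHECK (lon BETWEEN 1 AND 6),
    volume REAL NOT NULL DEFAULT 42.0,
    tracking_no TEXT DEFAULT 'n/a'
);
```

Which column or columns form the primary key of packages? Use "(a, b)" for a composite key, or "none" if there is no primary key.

A table-level PRIMARY KEY clause names 3 columns: fuel, volume, window_start.
This is a composite key — the combination is unique, not each column individually.

(fuel, volume, window_start)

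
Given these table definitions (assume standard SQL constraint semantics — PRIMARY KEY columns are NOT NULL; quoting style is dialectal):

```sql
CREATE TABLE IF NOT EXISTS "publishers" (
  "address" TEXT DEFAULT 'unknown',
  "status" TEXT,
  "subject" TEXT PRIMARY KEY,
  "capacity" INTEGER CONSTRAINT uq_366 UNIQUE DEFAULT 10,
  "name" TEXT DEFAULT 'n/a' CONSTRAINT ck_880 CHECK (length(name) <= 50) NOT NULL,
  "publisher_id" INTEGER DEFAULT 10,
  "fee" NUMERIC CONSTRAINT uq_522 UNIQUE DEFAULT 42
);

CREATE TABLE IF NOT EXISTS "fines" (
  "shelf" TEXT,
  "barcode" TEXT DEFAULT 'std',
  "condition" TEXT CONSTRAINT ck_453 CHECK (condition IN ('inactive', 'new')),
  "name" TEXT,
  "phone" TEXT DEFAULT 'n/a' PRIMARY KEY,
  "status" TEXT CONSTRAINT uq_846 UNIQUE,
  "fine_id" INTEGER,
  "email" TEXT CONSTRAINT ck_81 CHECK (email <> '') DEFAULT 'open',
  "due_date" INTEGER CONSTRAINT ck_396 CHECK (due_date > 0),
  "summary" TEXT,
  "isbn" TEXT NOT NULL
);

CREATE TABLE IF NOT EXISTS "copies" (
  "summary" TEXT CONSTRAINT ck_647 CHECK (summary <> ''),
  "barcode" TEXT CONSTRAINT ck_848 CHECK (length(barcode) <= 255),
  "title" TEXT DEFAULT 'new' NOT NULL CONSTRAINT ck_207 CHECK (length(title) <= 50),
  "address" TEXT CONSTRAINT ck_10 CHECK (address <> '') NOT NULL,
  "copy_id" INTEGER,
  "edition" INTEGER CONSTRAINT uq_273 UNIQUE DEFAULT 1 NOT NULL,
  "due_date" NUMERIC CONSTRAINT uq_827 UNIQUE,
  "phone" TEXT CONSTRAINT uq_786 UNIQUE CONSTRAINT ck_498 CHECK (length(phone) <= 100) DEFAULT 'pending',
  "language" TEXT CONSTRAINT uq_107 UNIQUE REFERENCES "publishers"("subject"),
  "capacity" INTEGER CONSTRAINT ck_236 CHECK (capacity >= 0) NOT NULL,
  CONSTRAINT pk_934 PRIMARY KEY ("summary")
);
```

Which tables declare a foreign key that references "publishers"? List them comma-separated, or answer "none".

copies

- copies.language references publishers(subject).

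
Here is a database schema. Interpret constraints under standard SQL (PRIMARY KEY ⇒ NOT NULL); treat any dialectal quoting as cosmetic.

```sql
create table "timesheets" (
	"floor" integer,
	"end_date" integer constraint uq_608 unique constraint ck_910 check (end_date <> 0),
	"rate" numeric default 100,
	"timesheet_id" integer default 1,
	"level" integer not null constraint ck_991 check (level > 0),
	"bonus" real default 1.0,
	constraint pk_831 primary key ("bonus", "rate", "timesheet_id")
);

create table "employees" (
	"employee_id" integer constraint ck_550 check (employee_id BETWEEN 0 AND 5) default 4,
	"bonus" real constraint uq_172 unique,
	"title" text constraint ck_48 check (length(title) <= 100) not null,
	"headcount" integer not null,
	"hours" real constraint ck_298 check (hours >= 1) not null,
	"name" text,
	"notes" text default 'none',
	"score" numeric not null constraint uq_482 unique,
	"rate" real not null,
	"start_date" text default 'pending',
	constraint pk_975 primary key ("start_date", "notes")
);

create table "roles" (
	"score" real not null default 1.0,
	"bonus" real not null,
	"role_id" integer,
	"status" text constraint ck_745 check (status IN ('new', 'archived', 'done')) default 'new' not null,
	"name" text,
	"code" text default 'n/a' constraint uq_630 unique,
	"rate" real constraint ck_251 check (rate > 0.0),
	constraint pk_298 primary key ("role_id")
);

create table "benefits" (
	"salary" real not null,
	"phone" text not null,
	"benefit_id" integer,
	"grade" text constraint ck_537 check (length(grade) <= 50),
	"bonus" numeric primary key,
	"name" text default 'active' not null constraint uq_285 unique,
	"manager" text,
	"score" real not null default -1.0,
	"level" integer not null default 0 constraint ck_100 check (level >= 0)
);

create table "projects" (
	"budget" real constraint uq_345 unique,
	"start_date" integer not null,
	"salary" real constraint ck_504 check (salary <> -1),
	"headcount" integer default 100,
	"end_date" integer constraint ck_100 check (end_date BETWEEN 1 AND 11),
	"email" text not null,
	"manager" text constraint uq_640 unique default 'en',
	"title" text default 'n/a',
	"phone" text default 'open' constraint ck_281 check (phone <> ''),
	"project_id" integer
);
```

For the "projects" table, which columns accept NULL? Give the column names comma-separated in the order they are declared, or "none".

- budget: UNIQUE does not imply NOT NULL → nullable.
- start_date: declared NOT NULL → not nullable.
- salary: CHECK does not forbid NULL (a CHECK constraint passes when its expression is NULL) → nullable.
- headcount: DEFAULT only fills an omitted column; an explicit NULL is still allowed → nullable.
- end_date: CHECK does not forbid NULL (a CHECK constraint passes when its expression is NULL) → nullable.
- email: declared NOT NULL → not nullable.
- manager: UNIQUE does not imply NOT NULL → nullable.
- title: DEFAULT only fills an omitted column; an explicit NULL is still allowed → nullable.
- phone: CHECK does not forbid NULL (a CHECK constraint passes when its expression is NULL) → nullable.
- project_id: no NOT NULL constraint applies → nullable.

budget, salary, headcount, end_date, manager, title, phone, project_id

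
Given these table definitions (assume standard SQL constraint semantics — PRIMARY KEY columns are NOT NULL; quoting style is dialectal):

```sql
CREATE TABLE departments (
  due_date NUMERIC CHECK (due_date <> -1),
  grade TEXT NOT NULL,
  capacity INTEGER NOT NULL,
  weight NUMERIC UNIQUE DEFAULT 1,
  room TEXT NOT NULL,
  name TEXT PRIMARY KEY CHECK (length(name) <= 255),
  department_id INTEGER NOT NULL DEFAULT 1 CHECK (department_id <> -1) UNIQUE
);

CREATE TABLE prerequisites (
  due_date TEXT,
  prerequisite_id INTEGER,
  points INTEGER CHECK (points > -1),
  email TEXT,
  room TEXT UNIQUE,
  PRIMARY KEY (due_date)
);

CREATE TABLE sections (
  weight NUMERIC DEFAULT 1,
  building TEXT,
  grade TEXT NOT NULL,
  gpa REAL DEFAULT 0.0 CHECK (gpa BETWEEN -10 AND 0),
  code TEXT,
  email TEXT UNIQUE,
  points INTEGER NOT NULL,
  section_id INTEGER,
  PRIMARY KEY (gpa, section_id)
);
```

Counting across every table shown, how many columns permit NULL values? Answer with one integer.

10

departments: 2 nullable (due_date, weight — PK (name) and explicit NOT NULL columns excluded).
prerequisites: 4 nullable (prerequisite_id, points, email, room — PK (due_date) and explicit NOT NULL columns excluded).
sections: 4 nullable (weight, building, code, email — PK (gpa, section_id) and explicit NOT NULL columns excluded).
Total: 2 + 4 + 4 = 10.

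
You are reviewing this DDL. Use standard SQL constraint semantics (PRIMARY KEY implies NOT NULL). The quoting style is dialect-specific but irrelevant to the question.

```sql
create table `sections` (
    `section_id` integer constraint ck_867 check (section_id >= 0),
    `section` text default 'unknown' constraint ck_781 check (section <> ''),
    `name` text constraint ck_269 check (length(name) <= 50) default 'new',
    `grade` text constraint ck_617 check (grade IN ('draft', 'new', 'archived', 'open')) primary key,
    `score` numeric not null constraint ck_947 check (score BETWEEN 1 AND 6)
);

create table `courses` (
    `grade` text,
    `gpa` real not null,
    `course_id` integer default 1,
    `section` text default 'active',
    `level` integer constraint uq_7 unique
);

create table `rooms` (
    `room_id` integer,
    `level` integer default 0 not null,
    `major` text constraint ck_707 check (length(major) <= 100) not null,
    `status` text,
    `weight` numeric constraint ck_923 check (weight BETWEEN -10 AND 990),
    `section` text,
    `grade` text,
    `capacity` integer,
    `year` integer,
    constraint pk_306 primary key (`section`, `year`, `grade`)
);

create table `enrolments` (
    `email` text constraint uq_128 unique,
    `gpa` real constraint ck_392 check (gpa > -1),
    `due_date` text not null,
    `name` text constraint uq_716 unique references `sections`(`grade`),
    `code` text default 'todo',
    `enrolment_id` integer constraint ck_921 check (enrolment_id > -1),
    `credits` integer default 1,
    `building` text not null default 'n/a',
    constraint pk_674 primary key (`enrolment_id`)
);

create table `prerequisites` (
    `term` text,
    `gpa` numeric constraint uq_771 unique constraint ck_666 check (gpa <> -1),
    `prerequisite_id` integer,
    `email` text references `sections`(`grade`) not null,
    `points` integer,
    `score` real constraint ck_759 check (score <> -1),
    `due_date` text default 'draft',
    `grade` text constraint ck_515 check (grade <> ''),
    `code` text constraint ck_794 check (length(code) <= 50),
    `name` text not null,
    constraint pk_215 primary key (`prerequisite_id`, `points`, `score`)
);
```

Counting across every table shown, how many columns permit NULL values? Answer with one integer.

21

sections: 3 nullable (section_id, section, name — PK (grade) and explicit NOT NULL columns excluded).
courses: 4 nullable (grade, course_id, section, level — PK none and explicit NOT NULL columns excluded).
rooms: 4 nullable (room_id, status, weight, capacity — PK (section, year, grade) and explicit NOT NULL columns excluded).
enrolments: 5 nullable (email, gpa, name, code, credits — PK (enrolment_id) and explicit NOT NULL columns excluded).
prerequisites: 5 nullable (term, gpa, due_date, grade, code — PK (prerequisite_id, points, score) and explicit NOT NULL columns excluded).
Total: 3 + 4 + 4 + 5 + 5 = 21.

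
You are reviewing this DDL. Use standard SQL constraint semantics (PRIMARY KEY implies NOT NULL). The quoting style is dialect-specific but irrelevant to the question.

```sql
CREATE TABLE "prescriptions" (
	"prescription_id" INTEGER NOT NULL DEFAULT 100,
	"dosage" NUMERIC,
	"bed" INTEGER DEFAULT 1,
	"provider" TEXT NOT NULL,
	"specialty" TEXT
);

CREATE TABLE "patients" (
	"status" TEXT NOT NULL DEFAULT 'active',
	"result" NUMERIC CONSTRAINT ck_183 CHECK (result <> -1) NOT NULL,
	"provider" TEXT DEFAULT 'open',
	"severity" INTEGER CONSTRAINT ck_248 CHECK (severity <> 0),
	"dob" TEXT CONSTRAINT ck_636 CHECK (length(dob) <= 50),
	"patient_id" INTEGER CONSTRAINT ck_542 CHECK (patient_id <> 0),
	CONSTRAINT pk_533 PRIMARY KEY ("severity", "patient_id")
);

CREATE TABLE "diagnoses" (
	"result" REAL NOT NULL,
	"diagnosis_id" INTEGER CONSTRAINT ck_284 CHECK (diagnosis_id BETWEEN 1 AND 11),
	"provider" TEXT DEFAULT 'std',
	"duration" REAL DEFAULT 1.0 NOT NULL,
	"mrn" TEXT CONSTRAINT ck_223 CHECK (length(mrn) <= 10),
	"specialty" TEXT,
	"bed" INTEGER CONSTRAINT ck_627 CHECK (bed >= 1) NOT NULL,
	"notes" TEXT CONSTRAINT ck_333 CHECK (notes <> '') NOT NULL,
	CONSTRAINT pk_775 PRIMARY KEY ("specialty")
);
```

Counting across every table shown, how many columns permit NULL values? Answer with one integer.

prescriptions: 3 nullable (dosage, bed, specialty — PK none and explicit NOT NULL columns excluded).
patients: 2 nullable (provider, dob — PK (severity, patient_id) and explicit NOT NULL columns excluded).
diagnoses: 3 nullable (diagnosis_id, provider, mrn — PK (specialty) and explicit NOT NULL columns excluded).
Total: 3 + 2 + 3 = 8.

8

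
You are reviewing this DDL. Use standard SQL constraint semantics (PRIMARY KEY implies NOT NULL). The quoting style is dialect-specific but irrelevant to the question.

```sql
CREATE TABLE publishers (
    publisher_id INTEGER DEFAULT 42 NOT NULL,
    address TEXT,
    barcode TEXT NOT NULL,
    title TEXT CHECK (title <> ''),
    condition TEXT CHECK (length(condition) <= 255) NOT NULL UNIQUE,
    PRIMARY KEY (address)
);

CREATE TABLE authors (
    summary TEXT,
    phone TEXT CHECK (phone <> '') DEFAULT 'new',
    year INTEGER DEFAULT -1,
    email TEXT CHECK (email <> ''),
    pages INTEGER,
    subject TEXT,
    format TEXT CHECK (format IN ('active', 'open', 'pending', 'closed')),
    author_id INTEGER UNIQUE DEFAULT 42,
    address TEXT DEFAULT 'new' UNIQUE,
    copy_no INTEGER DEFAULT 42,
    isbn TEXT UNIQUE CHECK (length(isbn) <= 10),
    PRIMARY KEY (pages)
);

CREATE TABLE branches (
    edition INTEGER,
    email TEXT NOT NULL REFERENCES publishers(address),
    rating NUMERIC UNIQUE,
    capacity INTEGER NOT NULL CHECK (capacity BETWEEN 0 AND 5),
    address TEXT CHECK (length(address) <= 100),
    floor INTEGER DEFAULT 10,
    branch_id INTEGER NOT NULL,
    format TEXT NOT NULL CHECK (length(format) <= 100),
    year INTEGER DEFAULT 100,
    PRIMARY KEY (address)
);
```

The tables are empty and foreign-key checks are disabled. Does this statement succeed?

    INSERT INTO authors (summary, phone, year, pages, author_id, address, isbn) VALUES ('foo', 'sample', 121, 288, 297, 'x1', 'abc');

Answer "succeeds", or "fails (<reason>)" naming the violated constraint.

NOT NULL columns: pages is supplied.
CHECK constraints: 'sample' satisfies (phone <> ''); 'abc' satisfies (length(isbn) <= 10).
No constraint is violated.

succeeds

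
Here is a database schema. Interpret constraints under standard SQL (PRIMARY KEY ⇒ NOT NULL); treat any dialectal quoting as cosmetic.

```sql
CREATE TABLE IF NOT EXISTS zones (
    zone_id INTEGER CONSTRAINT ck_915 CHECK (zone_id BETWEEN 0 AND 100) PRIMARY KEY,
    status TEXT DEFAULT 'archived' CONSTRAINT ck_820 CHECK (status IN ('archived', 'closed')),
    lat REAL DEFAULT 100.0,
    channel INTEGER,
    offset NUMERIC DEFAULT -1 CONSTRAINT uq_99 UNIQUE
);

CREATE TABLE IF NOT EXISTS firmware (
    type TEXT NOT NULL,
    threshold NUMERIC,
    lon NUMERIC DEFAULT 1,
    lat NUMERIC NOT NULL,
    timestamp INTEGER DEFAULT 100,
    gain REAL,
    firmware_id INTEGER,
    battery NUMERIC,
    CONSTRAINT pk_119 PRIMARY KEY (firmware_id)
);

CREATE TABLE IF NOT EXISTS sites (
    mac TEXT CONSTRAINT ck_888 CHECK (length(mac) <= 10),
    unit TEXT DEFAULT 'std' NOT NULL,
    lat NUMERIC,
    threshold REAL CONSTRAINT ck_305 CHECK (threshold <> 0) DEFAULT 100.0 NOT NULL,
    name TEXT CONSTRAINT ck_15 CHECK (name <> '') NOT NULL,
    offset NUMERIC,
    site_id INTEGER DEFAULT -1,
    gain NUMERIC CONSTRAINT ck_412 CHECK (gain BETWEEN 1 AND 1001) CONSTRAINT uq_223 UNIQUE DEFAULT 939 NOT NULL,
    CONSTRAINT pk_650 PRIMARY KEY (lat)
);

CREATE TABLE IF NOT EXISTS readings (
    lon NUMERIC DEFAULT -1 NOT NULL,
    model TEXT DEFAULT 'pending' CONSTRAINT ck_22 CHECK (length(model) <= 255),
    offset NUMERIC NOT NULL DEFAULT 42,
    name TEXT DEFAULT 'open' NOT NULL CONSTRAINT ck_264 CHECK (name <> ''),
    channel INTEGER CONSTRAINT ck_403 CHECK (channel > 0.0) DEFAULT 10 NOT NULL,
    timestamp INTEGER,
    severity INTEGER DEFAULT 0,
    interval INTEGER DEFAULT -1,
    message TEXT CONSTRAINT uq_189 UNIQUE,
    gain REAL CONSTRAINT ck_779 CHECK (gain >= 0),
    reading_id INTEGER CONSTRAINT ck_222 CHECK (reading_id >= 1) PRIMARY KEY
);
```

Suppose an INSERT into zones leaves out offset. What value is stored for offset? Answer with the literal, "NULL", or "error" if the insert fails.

-1

offset has an explicit DEFAULT -1.
When the column is omitted from an INSERT, that default is used.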